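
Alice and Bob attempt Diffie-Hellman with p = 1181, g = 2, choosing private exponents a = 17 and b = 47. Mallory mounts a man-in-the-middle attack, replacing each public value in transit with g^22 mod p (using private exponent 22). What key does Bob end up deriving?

Bob receives Mallory's public value M = 2^22 mod 1181 instead of the honest one.
2^1 ≡ 2 (mod 1181)
2^2 = (2^1)^2 ≡ 2^2 = 4 ≡ 4 (mod 1181)
2^4 = (2^2)^2 ≡ 4^2 = 16 ≡ 16 (mod 1181)
2^8 = (2^4)^2 ≡ 16^2 = 256 ≡ 256 (mod 1181)
2^16 = (2^8)^2 ≡ 256^2 = 65536 ≡ 581 (mod 1181)
2^22 = 2^16 · 2^4 · 2^2 ≡ 581 · 16 · 4 ≡ 573 (mod 1181).
So M = 573. Bob computes K = M^47 mod 1181.
573^1 ≡ 573 (mod 1181)
573^2 = (573^1)^2 ≡ 573^2 = 328329 ≡ 11 (mod 1181)
573^4 = (573^2)^2 ≡ 11^2 = 121 ≡ 121 (mod 1181)
573^8 = (573^4)^2 ≡ 121^2 = 14641 ≡ 469 (mod 1181)
573^16 = (573^8)^2 ≡ 469^2 = 219961 ≡ 295 (mod 1181)
573^32 = (573^16)^2 ≡ 295^2 = 87025 ≡ 812 (mod 1181)
573^47 = 573^32 · 573^8 · 573^4 · 573^2 · 573^1 ≡ 812 · 469 · 121 · 11 · 573 ≡ 484 (mod 1181).

484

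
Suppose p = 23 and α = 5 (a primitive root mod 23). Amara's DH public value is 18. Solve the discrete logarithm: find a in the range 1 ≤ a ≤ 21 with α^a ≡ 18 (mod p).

12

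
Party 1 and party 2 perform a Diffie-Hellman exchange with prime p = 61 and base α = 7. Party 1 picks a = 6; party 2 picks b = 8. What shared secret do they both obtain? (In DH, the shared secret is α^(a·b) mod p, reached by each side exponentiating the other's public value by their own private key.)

9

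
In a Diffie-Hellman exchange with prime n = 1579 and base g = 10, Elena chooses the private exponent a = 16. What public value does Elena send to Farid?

39

Public value = 10^16 mod 1579.
10^1 ≡ 10 (mod 1579)
10^2 = (10^1)^2 ≡ 10^2 = 100 ≡ 100 (mod 1579)
10^4 = (10^2)^2 ≡ 100^2 = 10000 ≡ 526 (mod 1579)
10^8 = (10^4)^2 ≡ 526^2 = 276676 ≡ 351 (mod 1579)
10^16 = (10^8)^2 ≡ 351^2 = 123201 ≡ 39 (mod 1579)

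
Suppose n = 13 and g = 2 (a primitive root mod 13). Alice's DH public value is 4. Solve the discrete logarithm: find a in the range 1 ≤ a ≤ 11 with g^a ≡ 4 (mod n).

2

Try successive powers of 2 modulo 13:
2^1 ≡ 2
2^2 ≡ 4
Found: a = 2.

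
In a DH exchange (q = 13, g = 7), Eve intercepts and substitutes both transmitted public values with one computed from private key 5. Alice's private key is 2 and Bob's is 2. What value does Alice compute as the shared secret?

4

Alice receives Eve's public value M = 7^5 mod 13 instead of the honest one.
7^1 ≡ 7 (mod 13)
7^2 = (7^1)^2 ≡ 7^2 = 49 ≡ 10 (mod 13)
7^4 = (7^2)^2 ≡ 10^2 = 100 ≡ 9 (mod 13)
7^5 = 7^4 · 7^1 ≡ 9 · 7 ≡ 11 (mod 13).
So M = 11. Alice computes K = M^2 mod 13.
11^1 ≡ 11 (mod 13)
11^2 = (11^1)^2 ≡ 11^2 = 121 ≡ 4 (mod 13)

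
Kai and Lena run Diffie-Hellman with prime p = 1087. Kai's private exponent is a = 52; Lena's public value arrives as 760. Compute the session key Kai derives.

1080

Shared key K = 760^52 mod 1087.
760^1 ≡ 760 (mod 1087)
760^2 = (760^1)^2 ≡ 760^2 = 577600 ≡ 403 (mod 1087)
760^4 = (760^2)^2 ≡ 403^2 = 162409 ≡ 446 (mod 1087)
760^8 = (760^4)^2 ≡ 446^2 = 198916 ≡ 1082 (mod 1087)
760^16 = (760^8)^2 ≡ 1082^2 = 1170724 ≡ 25 (mod 1087)
760^32 = (760^16)^2 ≡ 25^2 = 625 ≡ 625 (mod 1087)
760^52 = 760^32 · 760^16 · 760^4 ≡ 625 · 25 · 446 ≡ 1080 (mod 1087).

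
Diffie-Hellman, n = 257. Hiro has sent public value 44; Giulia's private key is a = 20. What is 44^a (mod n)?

Shared key K = 44^20 mod 257.
44^1 ≡ 44 (mod 257)
44^2 = (44^1)^2 ≡ 44^2 = 1936 ≡ 137 (mod 257)
44^4 = (44^2)^2 ≡ 137^2 = 18769 ≡ 8 (mod 257)
44^8 = (44^4)^2 ≡ 8^2 = 64 ≡ 64 (mod 257)
44^16 = (44^8)^2 ≡ 64^2 = 4096 ≡ 241 (mod 257)
44^20 = 44^16 · 44^4 ≡ 241 · 8 ≡ 129 (mod 257).

129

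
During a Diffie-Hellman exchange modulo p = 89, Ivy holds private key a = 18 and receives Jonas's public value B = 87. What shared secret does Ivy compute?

39

Shared key K = 87^18 mod 89.
87^1 ≡ 87 (mod 89)
87^2 = (87^1)^2 ≡ 87^2 = 7569 ≡ 4 (mod 89)
87^4 = (87^2)^2 ≡ 4^2 = 16 ≡ 16 (mod 89)
87^8 = (87^4)^2 ≡ 16^2 = 256 ≡ 78 (mod 89)
87^16 = (87^8)^2 ≡ 78^2 = 6084 ≡ 32 (mod 89)
87^18 = 87^16 · 87^2 ≡ 32 · 4 ≡ 39 (mod 89).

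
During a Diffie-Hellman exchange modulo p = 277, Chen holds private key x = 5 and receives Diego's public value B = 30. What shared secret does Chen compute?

175

Shared key K = 30^5 mod 277.
30^1 ≡ 30 (mod 277)
30^2 = (30^1)^2 ≡ 30^2 = 900 ≡ 69 (mod 277)
30^4 = (30^2)^2 ≡ 69^2 = 4761 ≡ 52 (mod 277)
30^5 = 30^4 · 30^1 ≡ 52 · 30 ≡ 175 (mod 277).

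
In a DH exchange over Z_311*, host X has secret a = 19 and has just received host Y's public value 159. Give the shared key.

Shared key K = 159^19 mod 311.
159^1 ≡ 159 (mod 311)
159^2 = (159^1)^2 ≡ 159^2 = 25281 ≡ 90 (mod 311)
159^4 = (159^2)^2 ≡ 90^2 = 8100 ≡ 14 (mod 311)
159^8 = (159^4)^2 ≡ 14^2 = 196 ≡ 196 (mod 311)
159^16 = (159^8)^2 ≡ 196^2 = 38416 ≡ 163 (mod 311)
159^19 = 159^16 · 159^2 · 159^1 ≡ 163 · 90 · 159 ≡ 30 (mod 311).

30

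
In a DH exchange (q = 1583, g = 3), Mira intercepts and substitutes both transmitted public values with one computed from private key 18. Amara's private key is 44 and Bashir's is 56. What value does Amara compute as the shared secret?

3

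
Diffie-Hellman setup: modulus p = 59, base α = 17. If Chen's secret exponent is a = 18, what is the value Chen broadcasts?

35

Public value = 17^18 (mod 59).
17^1 ≡ 17 (mod 59)
17^2 = (17^1)^2 ≡ 17^2 = 289 ≡ 53 (mod 59)
17^4 = (17^2)^2 ≡ 53^2 = 2809 ≡ 36 (mod 59)
17^8 = (17^4)^2 ≡ 36^2 = 1296 ≡ 57 (mod 59)
17^16 = (17^8)^2 ≡ 57^2 = 3249 ≡ 4 (mod 59)
17^18 = 17^16 · 17^2 ≡ 4 · 53 ≡ 35 (mod 59).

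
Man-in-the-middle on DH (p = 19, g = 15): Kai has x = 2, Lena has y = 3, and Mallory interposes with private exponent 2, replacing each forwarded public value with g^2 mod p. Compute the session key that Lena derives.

Lena receives Mallory's public value M = 15^2 mod 19 instead of the honest one.
15^1 ≡ 15 (mod 19)
15^2 = (15^1)^2 ≡ 15^2 = 225 ≡ 16 (mod 19)
So M = 16. Lena computes K = M^3 mod 19.
16^1 ≡ 16 (mod 19)
16^2 = (16^1)^2 ≡ 16^2 = 256 ≡ 9 (mod 19)
16^3 = 16^2 · 16^1 ≡ 9 · 16 ≡ 11 (mod 19).

11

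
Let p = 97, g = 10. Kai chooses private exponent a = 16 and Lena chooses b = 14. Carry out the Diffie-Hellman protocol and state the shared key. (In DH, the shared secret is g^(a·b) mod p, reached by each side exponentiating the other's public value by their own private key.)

Kai sends A = g^a mod p = 10^16 mod 97.
10^1 ≡ 10 (mod 97)
10^2 = (10^1)^2 ≡ 10^2 = 100 ≡ 3 (mod 97)
10^4 = (10^2)^2 ≡ 3^2 = 9 ≡ 9 (mod 97)
10^8 = (10^4)^2 ≡ 9^2 = 81 ≡ 81 (mod 97)
10^16 = (10^8)^2 ≡ 81^2 = 6561 ≡ 62 (mod 97)
So A = 62. Lena then computes K = A^b mod p = 62^14 mod 97.
62^1 ≡ 62 (mod 97)
62^2 = (62^1)^2 ≡ 62^2 = 3844 ≡ 61 (mod 97)
62^4 = (62^2)^2 ≡ 61^2 = 3721 ≡ 35 (mod 97)
62^8 = (62^4)^2 ≡ 35^2 = 1225 ≡ 61 (mod 97)
62^14 = 62^8 · 62^4 · 62^2 ≡ 61 · 35 · 61 ≡ 61 (mod 97).

61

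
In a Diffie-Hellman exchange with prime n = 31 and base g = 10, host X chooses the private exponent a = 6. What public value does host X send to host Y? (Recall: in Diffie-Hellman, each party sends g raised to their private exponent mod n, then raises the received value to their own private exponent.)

2

Public value = 10^6 mod 31.
10^1 ≡ 10 (mod 31)
10^2 = (10^1)^2 ≡ 10^2 = 100 ≡ 7 (mod 31)
10^4 = (10^2)^2 ≡ 7^2 = 49 ≡ 18 (mod 31)
10^6 = 10^4 · 10^2 ≡ 18 · 7 ≡ 2 (mod 31).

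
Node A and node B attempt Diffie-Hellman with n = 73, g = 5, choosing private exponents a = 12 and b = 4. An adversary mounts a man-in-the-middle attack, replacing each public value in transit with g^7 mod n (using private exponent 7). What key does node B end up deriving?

36

Node B receives an adversary's public value M = 5^7 mod 73 instead of the honest one.
5^1 ≡ 5 (mod 73)
5^2 = (5^1)^2 ≡ 5^2 = 25 ≡ 25 (mod 73)
5^4 = (5^2)^2 ≡ 25^2 = 625 ≡ 41 (mod 73)
5^7 = 5^4 · 5^2 · 5^1 ≡ 41 · 25 · 5 ≡ 15 (mod 73).
So M = 15. Node B computes K = M^4 mod 73.
15^1 ≡ 15 (mod 73)
15^2 = (15^1)^2 ≡ 15^2 = 225 ≡ 6 (mod 73)
15^4 = (15^2)^2 ≡ 6^2 = 36 ≡ 36 (mod 73)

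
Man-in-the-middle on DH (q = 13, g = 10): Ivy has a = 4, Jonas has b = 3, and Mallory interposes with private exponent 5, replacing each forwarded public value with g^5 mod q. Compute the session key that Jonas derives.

Jonas receives Mallory's public value M = 10^5 mod 13 instead of the honest one.
10^1 ≡ 10 (mod 13)
10^2 = (10^1)^2 ≡ 10^2 = 100 ≡ 9 (mod 13)
10^4 = (10^2)^2 ≡ 9^2 = 81 ≡ 3 (mod 13)
10^5 = 10^4 · 10^1 ≡ 3 · 10 ≡ 4 (mod 13).
So M = 4. Jonas computes K = M^3 mod 13.
4^1 ≡ 4 (mod 13)
4^2 = (4^1)^2 ≡ 4^2 = 16 ≡ 3 (mod 13)
4^3 = 4^2 · 4^1 ≡ 3 · 4 ≡ 12 (mod 13).

12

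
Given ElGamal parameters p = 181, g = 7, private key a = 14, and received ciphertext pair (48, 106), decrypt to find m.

Shared mask s = c₁^a mod p = 48^14 mod 181.
48^1 ≡ 48 (mod 181)
48^2 = (48^1)^2 ≡ 48^2 = 2304 ≡ 132 (mod 181)
48^4 = (48^2)^2 ≡ 132^2 = 17424 ≡ 48 (mod 181)
48^8 = (48^4)^2 ≡ 48^2 = 2304 ≡ 132 (mod 181)
48^14 = 48^8 · 48^4 · 48^2 ≡ 132 · 48 · 132 ≡ 132 (mod 181).
So s = 132; s⁻¹ ≡ 48 (mod 181).
m = c₂ · s⁻¹ mod 181 = 106 · 48 mod 181 = 20.

20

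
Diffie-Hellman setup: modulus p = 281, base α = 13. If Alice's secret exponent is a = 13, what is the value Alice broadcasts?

233

Public value = 13^13 mod 281.
13^1 ≡ 13 (mod 281)
13^2 = (13^1)^2 ≡ 13^2 = 169 ≡ 169 (mod 281)
13^4 = (13^2)^2 ≡ 169^2 = 28561 ≡ 180 (mod 281)
13^8 = (13^4)^2 ≡ 180^2 = 32400 ≡ 85 (mod 281)
13^13 = 13^8 · 13^4 · 13^1 ≡ 85 · 180 · 13 ≡ 233 (mod 281).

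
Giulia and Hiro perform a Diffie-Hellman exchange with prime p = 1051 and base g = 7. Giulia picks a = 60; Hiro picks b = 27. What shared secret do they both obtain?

869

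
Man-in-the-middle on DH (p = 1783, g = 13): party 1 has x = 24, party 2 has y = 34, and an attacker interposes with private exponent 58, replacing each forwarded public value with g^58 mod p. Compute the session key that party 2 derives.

Party 2 receives an attacker's public value M = 13^58 mod 1783 instead of the honest one.
13^1 ≡ 13 (mod 1783)
13^2 = (13^1)^2 ≡ 13^2 = 169 ≡ 169 (mod 1783)
13^4 = (13^2)^2 ≡ 169^2 = 28561 ≡ 33 (mod 1783)
13^8 = (13^4)^2 ≡ 33^2 = 1089 ≡ 1089 (mod 1783)
13^16 = (13^8)^2 ≡ 1089^2 = 1185921 ≡ 226 (mod 1783)
13^32 = (13^16)^2 ≡ 226^2 = 51076 ≡ 1152 (mod 1783)
13^58 = 13^32 · 13^16 · 13^8 · 13^2 ≡ 1152 · 226 · 1089 · 169 ≡ 847 (mod 1783).
So M = 847. Party 2 computes K = M^34 mod 1783.
847^1 ≡ 847 (mod 1783)
847^2 = (847^1)^2 ≡ 847^2 = 717409 ≡ 643 (mod 1783)
847^4 = (847^2)^2 ≡ 643^2 = 413449 ≡ 1576 (mod 1783)
847^8 = (847^4)^2 ≡ 1576^2 = 2483776 ≡ 57 (mod 1783)
847^16 = (847^8)^2 ≡ 57^2 = 3249 ≡ 1466 (mod 1783)
847^32 = (847^16)^2 ≡ 1466^2 = 2149156 ≡ 641 (mod 1783)
847^34 = 847^32 · 847^2 ≡ 641 · 643 ≡ 290 (mod 1783).

290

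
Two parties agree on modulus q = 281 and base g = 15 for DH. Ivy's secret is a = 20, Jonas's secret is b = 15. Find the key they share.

Jonas sends B = g^b mod q = 15^15 mod 281.
15^1 ≡ 15 (mod 281)
15^2 = (15^1)^2 ≡ 15^2 = 225 ≡ 225 (mod 281)
15^4 = (15^2)^2 ≡ 225^2 = 50625 ≡ 45 (mod 281)
15^8 = (15^4)^2 ≡ 45^2 = 2025 ≡ 58 (mod 281)
15^15 = 15^8 · 15^4 · 15^2 · 15^1 ≡ 58 · 45 · 225 · 15 ≡ 243 (mod 281).
So B = 243. Ivy then computes K = B^a mod q = 243^20 mod 281.
243^1 ≡ 243 (mod 281)
243^2 = (243^1)^2 ≡ 243^2 = 59049 ≡ 39 (mod 281)
243^4 = (243^2)^2 ≡ 39^2 = 1521 ≡ 116 (mod 281)
243^8 = (243^4)^2 ≡ 116^2 = 13456 ≡ 249 (mod 281)
243^16 = (243^8)^2 ≡ 249^2 = 62001 ≡ 181 (mod 281)
243^20 = 243^16 · 243^4 ≡ 181 · 116 ≡ 202 (mod 281).

202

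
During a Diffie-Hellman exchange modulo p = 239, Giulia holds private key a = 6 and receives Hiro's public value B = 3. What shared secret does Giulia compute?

12

Shared key K = 3^6 mod 239.
3^1 ≡ 3 (mod 239)
3^2 = (3^1)^2 ≡ 3^2 = 9 ≡ 9 (mod 239)
3^4 = (3^2)^2 ≡ 9^2 = 81 ≡ 81 (mod 239)
3^6 = 3^4 · 3^2 ≡ 81 · 9 ≡ 12 (mod 239).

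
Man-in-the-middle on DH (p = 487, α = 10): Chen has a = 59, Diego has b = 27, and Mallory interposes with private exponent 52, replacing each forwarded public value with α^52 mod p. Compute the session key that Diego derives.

259

Diego receives Mallory's public value M = 10^52 mod 487 instead of the honest one.
10^1 ≡ 10 (mod 487)
10^2 = (10^1)^2 ≡ 10^2 = 100 ≡ 100 (mod 487)
10^4 = (10^2)^2 ≡ 100^2 = 10000 ≡ 260 (mod 487)
10^8 = (10^4)^2 ≡ 260^2 = 67600 ≡ 394 (mod 487)
10^16 = (10^8)^2 ≡ 394^2 = 155236 ≡ 370 (mod 487)
10^32 = (10^16)^2 ≡ 370^2 = 136900 ≡ 53 (mod 487)
10^52 = 10^32 · 10^16 · 10^4 ≡ 53 · 370 · 260 ≡ 197 (mod 487).
So M = 197. Diego computes K = M^27 mod 487.
197^1 ≡ 197 (mod 487)
197^2 = (197^1)^2 ≡ 197^2 = 38809 ≡ 336 (mod 487)
197^4 = (197^2)^2 ≡ 336^2 = 112896 ≡ 399 (mod 487)
197^8 = (197^4)^2 ≡ 399^2 = 159201 ≡ 439 (mod 487)
197^16 = (197^8)^2 ≡ 439^2 = 192721 ≡ 356 (mod 487)
197^27 = 197^16 · 197^8 · 197^2 · 197^1 ≡ 356 · 439 · 336 · 197 ≡ 259 (mod 487).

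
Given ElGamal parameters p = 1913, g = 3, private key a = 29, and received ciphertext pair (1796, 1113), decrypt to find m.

Shared mask s = c₁^a mod p = 1796^29 mod 1913.
1796^1 ≡ 1796 (mod 1913)
1796^2 = (1796^1)^2 ≡ 1796^2 = 3225616 ≡ 298 (mod 1913)
1796^4 = (1796^2)^2 ≡ 298^2 = 88804 ≡ 806 (mod 1913)
1796^8 = (1796^4)^2 ≡ 806^2 = 649636 ≡ 1129 (mod 1913)
1796^16 = (1796^8)^2 ≡ 1129^2 = 1274641 ≡ 583 (mod 1913)
1796^29 = 1796^16 · 1796^8 · 1796^4 · 1796^1 ≡ 583 · 1129 · 806 · 1796 ≡ 245 (mod 1913).
So s = 245; s⁻¹ ≡ 570 (mod 1913).
m = c₂ · s⁻¹ mod 1913 = 1113 · 570 mod 1913 = 1207.

1207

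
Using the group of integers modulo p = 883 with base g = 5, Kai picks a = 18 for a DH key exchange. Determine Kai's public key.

Public value = 5^18 mod 883.
5^1 ≡ 5 (mod 883)
5^2 = (5^1)^2 ≡ 5^2 = 25 ≡ 25 (mod 883)
5^4 = (5^2)^2 ≡ 25^2 = 625 ≡ 625 (mod 883)
5^8 = (5^4)^2 ≡ 625^2 = 390625 ≡ 339 (mod 883)
5^16 = (5^8)^2 ≡ 339^2 = 114921 ≡ 131 (mod 883)
5^18 = 5^16 · 5^2 ≡ 131 · 25 ≡ 626 (mod 883).

626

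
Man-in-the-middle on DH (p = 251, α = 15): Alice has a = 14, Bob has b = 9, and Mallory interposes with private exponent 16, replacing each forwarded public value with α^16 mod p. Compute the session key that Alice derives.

85

Alice receives Mallory's public value M = 15^16 mod 251 instead of the honest one.
15^1 ≡ 15 (mod 251)
15^2 = (15^1)^2 ≡ 15^2 = 225 ≡ 225 (mod 251)
15^4 = (15^2)^2 ≡ 225^2 = 50625 ≡ 174 (mod 251)
15^8 = (15^4)^2 ≡ 174^2 = 30276 ≡ 156 (mod 251)
15^16 = (15^8)^2 ≡ 156^2 = 24336 ≡ 240 (mod 251)
So M = 240. Alice computes K = M^14 mod 251.
240^1 ≡ 240 (mod 251)
240^2 = (240^1)^2 ≡ 240^2 = 57600 ≡ 121 (mod 251)
240^4 = (240^2)^2 ≡ 121^2 = 14641 ≡ 83 (mod 251)
240^8 = (240^4)^2 ≡ 83^2 = 6889 ≡ 112 (mod 251)
240^14 = 240^8 · 240^4 · 240^2 ≡ 112 · 83 · 121 ≡ 85 (mod 251).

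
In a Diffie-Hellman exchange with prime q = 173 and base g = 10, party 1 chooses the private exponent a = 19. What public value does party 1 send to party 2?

95

Public value = 10^19 mod 173.
10^1 ≡ 10 (mod 173)
10^2 = (10^1)^2 ≡ 10^2 = 100 ≡ 100 (mod 173)
10^4 = (10^2)^2 ≡ 100^2 = 10000 ≡ 139 (mod 173)
10^8 = (10^4)^2 ≡ 139^2 = 19321 ≡ 118 (mod 173)
10^16 = (10^8)^2 ≡ 118^2 = 13924 ≡ 84 (mod 173)
10^19 = 10^16 · 10^2 · 10^1 ≡ 84 · 100 · 10 ≡ 95 (mod 173).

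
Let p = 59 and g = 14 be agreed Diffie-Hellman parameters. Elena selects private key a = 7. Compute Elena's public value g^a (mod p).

33

Public value = 14^7 (mod 59).
14^1 ≡ 14 (mod 59)
14^2 = (14^1)^2 ≡ 14^2 = 196 ≡ 19 (mod 59)
14^4 = (14^2)^2 ≡ 19^2 = 361 ≡ 7 (mod 59)
14^7 = 14^4 · 14^2 · 14^1 ≡ 7 · 19 · 14 ≡ 33 (mod 59).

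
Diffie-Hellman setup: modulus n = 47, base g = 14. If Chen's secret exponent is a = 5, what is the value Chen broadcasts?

3

Public value = 14^5 (mod 47).
14^1 ≡ 14 (mod 47)
14^2 = (14^1)^2 ≡ 14^2 = 196 ≡ 8 (mod 47)
14^4 = (14^2)^2 ≡ 8^2 = 64 ≡ 17 (mod 47)
14^5 = 14^4 · 14^1 ≡ 17 · 14 ≡ 3 (mod 47).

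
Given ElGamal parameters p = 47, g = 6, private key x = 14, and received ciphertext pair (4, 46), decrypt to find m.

22

Shared mask s = c₁^x mod p = 4^14 mod 47.
4^1 ≡ 4 (mod 47)
4^2 = (4^1)^2 ≡ 4^2 = 16 ≡ 16 (mod 47)
4^4 = (4^2)^2 ≡ 16^2 = 256 ≡ 21 (mod 47)
4^8 = (4^4)^2 ≡ 21^2 = 441 ≡ 18 (mod 47)
4^14 = 4^8 · 4^4 · 4^2 ≡ 18 · 21 · 16 ≡ 32 (mod 47).
So s = 32; s⁻¹ ≡ 25 (mod 47).
m = c₂ · s⁻¹ mod 47 = 46 · 25 mod 47 = 22.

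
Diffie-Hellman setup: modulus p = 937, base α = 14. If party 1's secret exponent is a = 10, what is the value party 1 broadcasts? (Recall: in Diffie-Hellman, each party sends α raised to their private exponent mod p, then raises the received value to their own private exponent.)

196

Public value = 14^10 mod 937.
14^1 ≡ 14 (mod 937)
14^2 = (14^1)^2 ≡ 14^2 = 196 ≡ 196 (mod 937)
14^4 = (14^2)^2 ≡ 196^2 = 38416 ≡ 936 (mod 937)
14^8 = (14^4)^2 ≡ 936^2 = 876096 ≡ 1 (mod 937)
14^10 = 14^8 · 14^2 ≡ 1 · 196 ≡ 196 (mod 937).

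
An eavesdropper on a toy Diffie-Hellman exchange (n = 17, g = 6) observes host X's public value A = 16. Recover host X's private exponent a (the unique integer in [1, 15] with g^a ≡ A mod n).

Try successive powers of 6 modulo 17:
6^1 ≡ 6
6^2 ≡ 2
6^3 ≡ 12
6^4 ≡ 4
6^5 ≡ 7
6^6 ≡ 8
6^7 ≡ 14
6^8 ≡ 16
Found: a = 8.

8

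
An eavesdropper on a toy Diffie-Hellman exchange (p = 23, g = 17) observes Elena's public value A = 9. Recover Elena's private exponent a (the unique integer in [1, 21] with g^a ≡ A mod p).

14

Try successive powers of 17 modulo 23:
17^1 ≡ 17
17^2 ≡ 13
17^3 ≡ 14
17^4 ≡ 8
17^5 ≡ 21
17^6 ≡ 12
17^7 ≡ 20
17^8 ≡ 18
17^9 ≡ 7
17^10 ≡ 4
17^11 ≡ 22
17^12 ≡ 6
17^13 ≡ 10
17^14 ≡ 9
Found: a = 14.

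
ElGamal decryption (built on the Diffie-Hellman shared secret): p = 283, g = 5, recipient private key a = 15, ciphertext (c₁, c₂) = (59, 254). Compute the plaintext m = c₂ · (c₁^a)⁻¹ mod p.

Shared mask s = c₁^a mod p = 59^15 mod 283.
59^1 ≡ 59 (mod 283)
59^2 = (59^1)^2 ≡ 59^2 = 3481 ≡ 85 (mod 283)
59^4 = (59^2)^2 ≡ 85^2 = 7225 ≡ 150 (mod 283)
59^8 = (59^4)^2 ≡ 150^2 = 22500 ≡ 143 (mod 283)
59^15 = 59^8 · 59^4 · 59^2 · 59^1 ≡ 143 · 150 · 85 · 59 ≡ 54 (mod 283).
So s = 54; s⁻¹ ≡ 152 (mod 283).
m = c₂ · s⁻¹ mod 283 = 254 · 152 mod 283 = 120.

120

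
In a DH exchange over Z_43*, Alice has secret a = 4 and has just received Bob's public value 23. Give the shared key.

Shared key K = 23^4 mod 43.
23^1 ≡ 23 (mod 43)
23^2 = (23^1)^2 ≡ 23^2 = 529 ≡ 13 (mod 43)
23^4 = (23^2)^2 ≡ 13^2 = 169 ≡ 40 (mod 43)

40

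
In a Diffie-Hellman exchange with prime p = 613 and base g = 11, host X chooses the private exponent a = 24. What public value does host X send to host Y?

Public value = 11^24 mod 613.
11^1 ≡ 11 (mod 613)
11^2 = (11^1)^2 ≡ 11^2 = 121 ≡ 121 (mod 613)
11^4 = (11^2)^2 ≡ 121^2 = 14641 ≡ 542 (mod 613)
11^8 = (11^4)^2 ≡ 542^2 = 293764 ≡ 137 (mod 613)
11^16 = (11^8)^2 ≡ 137^2 = 18769 ≡ 379 (mod 613)
11^24 = 11^16 · 11^8 ≡ 379 · 137 ≡ 431 (mod 613).

431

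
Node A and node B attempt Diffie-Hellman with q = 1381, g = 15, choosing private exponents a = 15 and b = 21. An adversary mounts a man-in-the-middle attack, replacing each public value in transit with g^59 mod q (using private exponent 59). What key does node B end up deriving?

196

Node B receives an adversary's public value M = 15^59 mod 1381 instead of the honest one.
15^1 ≡ 15 (mod 1381)
15^2 = (15^1)^2 ≡ 15^2 = 225 ≡ 225 (mod 1381)
15^4 = (15^2)^2 ≡ 225^2 = 50625 ≡ 909 (mod 1381)
15^8 = (15^4)^2 ≡ 909^2 = 826281 ≡ 443 (mod 1381)
15^16 = (15^8)^2 ≡ 443^2 = 196249 ≡ 147 (mod 1381)
15^32 = (15^16)^2 ≡ 147^2 = 21609 ≡ 894 (mod 1381)
15^59 = 15^32 · 15^16 · 15^8 · 15^2 · 15^1 ≡ 894 · 147 · 443 · 225 · 15 ≡ 807 (mod 1381).
So M = 807. Node B computes K = M^21 mod 1381.
807^1 ≡ 807 (mod 1381)
807^2 = (807^1)^2 ≡ 807^2 = 651249 ≡ 798 (mod 1381)
807^4 = (807^2)^2 ≡ 798^2 = 636804 ≡ 163 (mod 1381)
807^8 = (807^4)^2 ≡ 163^2 = 26569 ≡ 330 (mod 1381)
807^16 = (807^8)^2 ≡ 330^2 = 108900 ≡ 1182 (mod 1381)
807^21 = 807^16 · 807^4 · 807^1 ≡ 1182 · 163 · 807 ≡ 196 (mod 1381).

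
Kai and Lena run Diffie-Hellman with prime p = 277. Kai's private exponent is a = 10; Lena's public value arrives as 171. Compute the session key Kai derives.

Shared key K = 171^10 mod 277.
171^1 ≡ 171 (mod 277)
171^2 = (171^1)^2 ≡ 171^2 = 29241 ≡ 156 (mod 277)
171^4 = (171^2)^2 ≡ 156^2 = 24336 ≡ 237 (mod 277)
171^8 = (171^4)^2 ≡ 237^2 = 56169 ≡ 215 (mod 277)
171^10 = 171^8 · 171^2 ≡ 215 · 156 ≡ 23 (mod 277).

23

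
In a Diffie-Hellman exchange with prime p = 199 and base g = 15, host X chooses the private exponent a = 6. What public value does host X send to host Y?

64

Public value = 15^6 mod 199.
15^1 ≡ 15 (mod 199)
15^2 = (15^1)^2 ≡ 15^2 = 225 ≡ 26 (mod 199)
15^4 = (15^2)^2 ≡ 26^2 = 676 ≡ 79 (mod 199)
15^6 = 15^4 · 15^2 ≡ 79 · 26 ≡ 64 (mod 199).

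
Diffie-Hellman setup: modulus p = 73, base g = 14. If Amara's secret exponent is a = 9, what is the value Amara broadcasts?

Public value = 14^9 mod 73.
14^1 ≡ 14 (mod 73)
14^2 = (14^1)^2 ≡ 14^2 = 196 ≡ 50 (mod 73)
14^4 = (14^2)^2 ≡ 50^2 = 2500 ≡ 18 (mod 73)
14^8 = (14^4)^2 ≡ 18^2 = 324 ≡ 32 (mod 73)
14^9 = 14^8 · 14^1 ≡ 32 · 14 ≡ 10 (mod 73).

10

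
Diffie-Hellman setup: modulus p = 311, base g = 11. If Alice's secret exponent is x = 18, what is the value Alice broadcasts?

Public value = 11^18 mod 311.
11^1 ≡ 11 (mod 311)
11^2 = (11^1)^2 ≡ 11^2 = 121 ≡ 121 (mod 311)
11^4 = (11^2)^2 ≡ 121^2 = 14641 ≡ 24 (mod 311)
11^8 = (11^4)^2 ≡ 24^2 = 576 ≡ 265 (mod 311)
11^16 = (11^8)^2 ≡ 265^2 = 70225 ≡ 250 (mod 311)
11^18 = 11^16 · 11^2 ≡ 250 · 121 ≡ 83 (mod 311).

83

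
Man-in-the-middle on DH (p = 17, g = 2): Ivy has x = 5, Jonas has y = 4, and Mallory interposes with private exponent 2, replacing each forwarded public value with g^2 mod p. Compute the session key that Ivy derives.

Ivy receives Mallory's public value M = 2^2 mod 17 instead of the honest one.
2^1 ≡ 2 (mod 17)
2^2 = (2^1)^2 ≡ 2^2 = 4 ≡ 4 (mod 17)
So M = 4. Ivy computes K = M^5 mod 17.
4^1 ≡ 4 (mod 17)
4^2 = (4^1)^2 ≡ 4^2 = 16 ≡ 16 (mod 17)
4^4 = (4^2)^2 ≡ 16^2 = 256 ≡ 1 (mod 17)
4^5 = 4^4 · 4^1 ≡ 1 · 4 ≡ 4 (mod 17).

4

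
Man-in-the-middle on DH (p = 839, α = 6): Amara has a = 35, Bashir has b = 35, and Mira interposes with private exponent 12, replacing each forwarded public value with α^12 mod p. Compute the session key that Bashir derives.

Bashir receives Mira's public value M = 6^12 mod 839 instead of the honest one.
6^1 ≡ 6 (mod 839)
6^2 = (6^1)^2 ≡ 6^2 = 36 ≡ 36 (mod 839)
6^4 = (6^2)^2 ≡ 36^2 = 1296 ≡ 457 (mod 839)
6^8 = (6^4)^2 ≡ 457^2 = 208849 ≡ 777 (mod 839)
6^12 = 6^8 · 6^4 ≡ 777 · 457 ≡ 192 (mod 839).
So M = 192. Bashir computes K = M^35 mod 839.
192^1 ≡ 192 (mod 839)
192^2 = (192^1)^2 ≡ 192^2 = 36864 ≡ 787 (mod 839)
192^4 = (192^2)^2 ≡ 787^2 = 619369 ≡ 187 (mod 839)
192^8 = (192^4)^2 ≡ 187^2 = 34969 ≡ 570 (mod 839)
192^16 = (192^8)^2 ≡ 570^2 = 324900 ≡ 207 (mod 839)
192^32 = (192^16)^2 ≡ 207^2 = 42849 ≡ 60 (mod 839)
192^35 = 192^32 · 192^2 · 192^1 ≡ 60 · 787 · 192 ≡ 6 (mod 839).

6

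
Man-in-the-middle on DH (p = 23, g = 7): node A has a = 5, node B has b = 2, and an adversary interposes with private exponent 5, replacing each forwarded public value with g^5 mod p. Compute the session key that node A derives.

21

Node A receives an adversary's public value M = 7^5 mod 23 instead of the honest one.
7^1 ≡ 7 (mod 23)
7^2 = (7^1)^2 ≡ 7^2 = 49 ≡ 3 (mod 23)
7^4 = (7^2)^2 ≡ 3^2 = 9 ≡ 9 (mod 23)
7^5 = 7^4 · 7^1 ≡ 9 · 7 ≡ 17 (mod 23).
So M = 17. Node A computes K = M^5 mod 23.
17^1 ≡ 17 (mod 23)
17^2 = (17^1)^2 ≡ 17^2 = 289 ≡ 13 (mod 23)
17^4 = (17^2)^2 ≡ 13^2 = 169 ≡ 8 (mod 23)
17^5 = 17^4 · 17^1 ≡ 8 · 17 ≡ 21 (mod 23).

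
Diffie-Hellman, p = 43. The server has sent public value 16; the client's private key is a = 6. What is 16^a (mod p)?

Shared key K = 16^6 mod 43.
16^1 ≡ 16 (mod 43)
16^2 = (16^1)^2 ≡ 16^2 = 256 ≡ 41 (mod 43)
16^4 = (16^2)^2 ≡ 41^2 = 1681 ≡ 4 (mod 43)
16^6 = 16^4 · 16^2 ≡ 4 · 41 ≡ 35 (mod 43).

35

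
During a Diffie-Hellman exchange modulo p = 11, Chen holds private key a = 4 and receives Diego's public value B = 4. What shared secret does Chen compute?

3

Shared key K = 4^4 mod 11.
4^1 ≡ 4 (mod 11)
4^2 = (4^1)^2 ≡ 4^2 = 16 ≡ 5 (mod 11)
4^4 = (4^2)^2 ≡ 5^2 = 25 ≡ 3 (mod 11)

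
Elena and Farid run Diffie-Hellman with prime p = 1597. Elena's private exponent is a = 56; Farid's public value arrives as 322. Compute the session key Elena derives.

685

Shared key K = 322^56 mod 1597.
322^1 ≡ 322 (mod 1597)
322^2 = (322^1)^2 ≡ 322^2 = 103684 ≡ 1476 (mod 1597)
322^4 = (322^2)^2 ≡ 1476^2 = 2178576 ≡ 268 (mod 1597)
322^8 = (322^4)^2 ≡ 268^2 = 71824 ≡ 1556 (mod 1597)
322^16 = (322^8)^2 ≡ 1556^2 = 2421136 ≡ 84 (mod 1597)
322^32 = (322^16)^2 ≡ 84^2 = 7056 ≡ 668 (mod 1597)
322^56 = 322^32 · 322^16 · 322^8 ≡ 668 · 84 · 1556 ≡ 685 (mod 1597).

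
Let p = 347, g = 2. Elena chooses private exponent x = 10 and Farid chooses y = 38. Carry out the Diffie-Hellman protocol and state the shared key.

Farid sends B = g^y mod p = 2^38 mod 347.
2^1 ≡ 2 (mod 347)
2^2 = (2^1)^2 ≡ 2^2 = 4 ≡ 4 (mod 347)
2^4 = (2^2)^2 ≡ 4^2 = 16 ≡ 16 (mod 347)
2^8 = (2^4)^2 ≡ 16^2 = 256 ≡ 256 (mod 347)
2^16 = (2^8)^2 ≡ 256^2 = 65536 ≡ 300 (mod 347)
2^32 = (2^16)^2 ≡ 300^2 = 90000 ≡ 127 (mod 347)
2^38 = 2^32 · 2^4 · 2^2 ≡ 127 · 16 · 4 ≡ 147 (mod 347).
So B = 147. Elena then computes K = B^x mod p = 147^10 mod 347.
147^1 ≡ 147 (mod 347)
147^2 = (147^1)^2 ≡ 147^2 = 21609 ≡ 95 (mod 347)
147^4 = (147^2)^2 ≡ 95^2 = 9025 ≡ 3 (mod 347)
147^8 = (147^4)^2 ≡ 3^2 = 9 ≡ 9 (mod 347)
147^10 = 147^8 · 147^2 ≡ 9 · 95 ≡ 161 (mod 347).

161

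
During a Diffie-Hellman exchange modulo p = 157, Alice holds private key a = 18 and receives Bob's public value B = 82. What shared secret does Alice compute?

Shared key K = 82^18 mod 157.
82^1 ≡ 82 (mod 157)
82^2 = (82^1)^2 ≡ 82^2 = 6724 ≡ 130 (mod 157)
82^4 = (82^2)^2 ≡ 130^2 = 16900 ≡ 101 (mod 157)
82^8 = (82^4)^2 ≡ 101^2 = 10201 ≡ 153 (mod 157)
82^16 = (82^8)^2 ≡ 153^2 = 23409 ≡ 16 (mod 157)
82^18 = 82^16 · 82^2 ≡ 16 · 130 ≡ 39 (mod 157).

39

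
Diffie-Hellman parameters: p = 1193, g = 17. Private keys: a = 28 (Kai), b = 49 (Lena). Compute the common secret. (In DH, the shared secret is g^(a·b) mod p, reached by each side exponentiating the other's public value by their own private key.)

316

Lena sends B = g^b mod p = 17^49 mod 1193.
17^1 ≡ 17 (mod 1193)
17^2 = (17^1)^2 ≡ 17^2 = 289 ≡ 289 (mod 1193)
17^4 = (17^2)^2 ≡ 289^2 = 83521 ≡ 11 (mod 1193)
17^8 = (17^4)^2 ≡ 11^2 = 121 ≡ 121 (mod 1193)
17^16 = (17^8)^2 ≡ 121^2 = 14641 ≡ 325 (mod 1193)
17^32 = (17^16)^2 ≡ 325^2 = 105625 ≡ 641 (mod 1193)
17^49 = 17^32 · 17^16 · 17^1 ≡ 641 · 325 · 17 ≡ 701 (mod 1193).
So B = 701. Kai then computes K = B^a mod p = 701^28 mod 1193.
701^1 ≡ 701 (mod 1193)
701^2 = (701^1)^2 ≡ 701^2 = 491401 ≡ 1078 (mod 1193)
701^4 = (701^2)^2 ≡ 1078^2 = 1162084 ≡ 102 (mod 1193)
701^8 = (701^4)^2 ≡ 102^2 = 10404 ≡ 860 (mod 1193)
701^16 = (701^8)^2 ≡ 860^2 = 739600 ≡ 1133 (mod 1193)
701^28 = 701^16 · 701^8 · 701^4 ≡ 1133 · 860 · 102 ≡ 316 (mod 1193).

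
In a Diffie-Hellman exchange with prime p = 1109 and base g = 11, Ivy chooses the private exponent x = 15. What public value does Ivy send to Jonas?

829

Public value = 11^15 mod 1109.
11^1 ≡ 11 (mod 1109)
11^2 = (11^1)^2 ≡ 11^2 = 121 ≡ 121 (mod 1109)
11^4 = (11^2)^2 ≡ 121^2 = 14641 ≡ 224 (mod 1109)
11^8 = (11^4)^2 ≡ 224^2 = 50176 ≡ 271 (mod 1109)
11^15 = 11^8 · 11^4 · 11^2 · 11^1 ≡ 271 · 224 · 121 · 11 ≡ 829 (mod 1109).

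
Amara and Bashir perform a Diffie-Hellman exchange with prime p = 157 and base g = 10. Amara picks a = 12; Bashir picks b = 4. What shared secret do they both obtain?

Bashir sends B = g^b mod p = 10^4 mod 157.
10^1 ≡ 10 (mod 157)
10^2 = (10^1)^2 ≡ 10^2 = 100 ≡ 100 (mod 157)
10^4 = (10^2)^2 ≡ 100^2 = 10000 ≡ 109 (mod 157)
So B = 109. Amara then computes K = B^a mod p = 109^12 mod 157.
109^1 ≡ 109 (mod 157)
109^2 = (109^1)^2 ≡ 109^2 = 11881 ≡ 106 (mod 157)
109^4 = (109^2)^2 ≡ 106^2 = 11236 ≡ 89 (mod 157)
109^8 = (109^4)^2 ≡ 89^2 = 7921 ≡ 71 (mod 157)
109^12 = 109^8 · 109^4 ≡ 71 · 89 ≡ 39 (mod 157).

39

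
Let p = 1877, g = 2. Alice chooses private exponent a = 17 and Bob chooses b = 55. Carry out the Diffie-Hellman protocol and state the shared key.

1173

Bob sends B = g^b mod p = 2^55 mod 1877.
2^1 ≡ 2 (mod 1877)
2^2 = (2^1)^2 ≡ 2^2 = 4 ≡ 4 (mod 1877)
2^4 = (2^2)^2 ≡ 4^2 = 16 ≡ 16 (mod 1877)
2^8 = (2^4)^2 ≡ 16^2 = 256 ≡ 256 (mod 1877)
2^16 = (2^8)^2 ≡ 256^2 = 65536 ≡ 1718 (mod 1877)
2^32 = (2^16)^2 ≡ 1718^2 = 2951524 ≡ 880 (mod 1877)
2^55 = 2^32 · 2^16 · 2^4 · 2^2 · 2^1 ≡ 880 · 1718 · 16 · 4 · 2 ≡ 574 (mod 1877).
So B = 574. Alice then computes K = B^a mod p = 574^17 mod 1877.
574^1 ≡ 574 (mod 1877)
574^2 = (574^1)^2 ≡ 574^2 = 329476 ≡ 1001 (mod 1877)
574^4 = (574^2)^2 ≡ 1001^2 = 1002001 ≡ 1560 (mod 1877)
574^8 = (574^4)^2 ≡ 1560^2 = 2433600 ≡ 1008 (mod 1877)
574^16 = (574^8)^2 ≡ 1008^2 = 1016064 ≡ 607 (mod 1877)
574^17 = 574^16 · 574^1 ≡ 607 · 574 ≡ 1173 (mod 1877).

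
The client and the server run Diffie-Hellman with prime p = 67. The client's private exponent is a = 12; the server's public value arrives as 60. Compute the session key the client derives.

9

Shared key K = 60^12 mod 67.
60^1 ≡ 60 (mod 67)
60^2 = (60^1)^2 ≡ 60^2 = 3600 ≡ 49 (mod 67)
60^4 = (60^2)^2 ≡ 49^2 = 2401 ≡ 56 (mod 67)
60^8 = (60^4)^2 ≡ 56^2 = 3136 ≡ 54 (mod 67)
60^12 = 60^8 · 60^4 ≡ 54 · 56 ≡ 9 (mod 67).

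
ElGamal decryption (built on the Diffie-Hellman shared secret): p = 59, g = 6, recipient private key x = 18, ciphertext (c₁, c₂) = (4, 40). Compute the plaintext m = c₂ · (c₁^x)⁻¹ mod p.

55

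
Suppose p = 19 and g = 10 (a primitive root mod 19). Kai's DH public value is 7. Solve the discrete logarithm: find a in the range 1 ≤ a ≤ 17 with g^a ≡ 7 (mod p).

Try successive powers of 10 modulo 19:
10^1 ≡ 10
10^2 ≡ 5
10^3 ≡ 12
10^4 ≡ 6
10^5 ≡ 3
10^6 ≡ 11
10^7 ≡ 15
10^8 ≡ 17
10^9 ≡ 18
10^10 ≡ 9
10^11 ≡ 14
10^12 ≡ 7
Found: a = 12.

12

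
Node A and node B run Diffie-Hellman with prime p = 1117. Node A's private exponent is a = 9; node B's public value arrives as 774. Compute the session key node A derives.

866

Shared key K = 774^9 mod 1117.
774^1 ≡ 774 (mod 1117)
774^2 = (774^1)^2 ≡ 774^2 = 599076 ≡ 364 (mod 1117)
774^4 = (774^2)^2 ≡ 364^2 = 132496 ≡ 690 (mod 1117)
774^8 = (774^4)^2 ≡ 690^2 = 476100 ≡ 258 (mod 1117)
774^9 = 774^8 · 774^1 ≡ 258 · 774 ≡ 866 (mod 1117).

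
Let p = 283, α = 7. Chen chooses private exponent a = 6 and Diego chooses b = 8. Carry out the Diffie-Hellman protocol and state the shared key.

Chen sends A = α^a mod p = 7^6 mod 283.
7^1 ≡ 7 (mod 283)
7^2 = (7^1)^2 ≡ 7^2 = 49 ≡ 49 (mod 283)
7^4 = (7^2)^2 ≡ 49^2 = 2401 ≡ 137 (mod 283)
7^6 = 7^4 · 7^2 ≡ 137 · 49 ≡ 204 (mod 283).
So A = 204. Diego then computes K = A^b mod p = 204^8 mod 283.
204^1 ≡ 204 (mod 283)
204^2 = (204^1)^2 ≡ 204^2 = 41616 ≡ 15 (mod 283)
204^4 = (204^2)^2 ≡ 15^2 = 225 ≡ 225 (mod 283)
204^8 = (204^4)^2 ≡ 225^2 = 50625 ≡ 251 (mod 283)

251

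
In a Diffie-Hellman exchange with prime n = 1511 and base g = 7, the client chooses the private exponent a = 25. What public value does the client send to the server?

340

Public value = 7^25 mod 1511.
7^1 ≡ 7 (mod 1511)
7^2 = (7^1)^2 ≡ 7^2 = 49 ≡ 49 (mod 1511)
7^4 = (7^2)^2 ≡ 49^2 = 2401 ≡ 890 (mod 1511)
7^8 = (7^4)^2 ≡ 890^2 = 792100 ≡ 336 (mod 1511)
7^16 = (7^8)^2 ≡ 336^2 = 112896 ≡ 1082 (mod 1511)
7^25 = 7^16 · 7^8 · 7^1 ≡ 1082 · 336 · 7 ≡ 340 (mod 1511).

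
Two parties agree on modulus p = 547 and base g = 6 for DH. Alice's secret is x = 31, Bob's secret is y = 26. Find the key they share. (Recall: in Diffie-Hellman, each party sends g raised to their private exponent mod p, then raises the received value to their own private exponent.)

126

Bob sends B = g^y mod p = 6^26 mod 547.
6^1 ≡ 6 (mod 547)
6^2 = (6^1)^2 ≡ 6^2 = 36 ≡ 36 (mod 547)
6^4 = (6^2)^2 ≡ 36^2 = 1296 ≡ 202 (mod 547)
6^8 = (6^4)^2 ≡ 202^2 = 40804 ≡ 326 (mod 547)
6^16 = (6^8)^2 ≡ 326^2 = 106276 ≡ 158 (mod 547)
6^26 = 6^16 · 6^8 · 6^2 ≡ 158 · 326 · 36 ≡ 505 (mod 547).
So B = 505. Alice then computes K = B^x mod p = 505^31 mod 547.
505^1 ≡ 505 (mod 547)
505^2 = (505^1)^2 ≡ 505^2 = 255025 ≡ 123 (mod 547)
505^4 = (505^2)^2 ≡ 123^2 = 15129 ≡ 360 (mod 547)
505^8 = (505^4)^2 ≡ 360^2 = 129600 ≡ 508 (mod 547)
505^16 = (505^8)^2 ≡ 508^2 = 258064 ≡ 427 (mod 547)
505^31 = 505^16 · 505^8 · 505^4 · 505^2 · 505^1 ≡ 427 · 508 · 360 · 123 · 505 ≡ 126 (mod 547).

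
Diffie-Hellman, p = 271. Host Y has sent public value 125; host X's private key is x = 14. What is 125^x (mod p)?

Shared key K = 125^14 mod 271.
125^1 ≡ 125 (mod 271)
125^2 = (125^1)^2 ≡ 125^2 = 15625 ≡ 178 (mod 271)
125^4 = (125^2)^2 ≡ 178^2 = 31684 ≡ 248 (mod 271)
125^8 = (125^4)^2 ≡ 248^2 = 61504 ≡ 258 (mod 271)
125^14 = 125^8 · 125^4 · 125^2 ≡ 258 · 248 · 178 ≡ 106 (mod 271).

106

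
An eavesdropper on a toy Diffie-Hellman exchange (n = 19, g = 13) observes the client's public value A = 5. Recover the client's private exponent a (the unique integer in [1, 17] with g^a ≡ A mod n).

14

Try successive powers of 13 modulo 19:
13^1 ≡ 13
13^2 ≡ 17
13^3 ≡ 12
13^4 ≡ 4
13^5 ≡ 14
13^6 ≡ 11
13^7 ≡ 10
13^8 ≡ 16
13^9 ≡ 18
13^10 ≡ 6
13^11 ≡ 2
13^12 ≡ 7
13^13 ≡ 15
13^14 ≡ 5
Found: a = 14.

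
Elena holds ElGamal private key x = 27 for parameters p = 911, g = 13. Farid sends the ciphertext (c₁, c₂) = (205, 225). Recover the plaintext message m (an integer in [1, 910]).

Shared mask s = c₁^x mod p = 205^27 mod 911.
205^1 ≡ 205 (mod 911)
205^2 = (205^1)^2 ≡ 205^2 = 42025 ≡ 119 (mod 911)
205^4 = (205^2)^2 ≡ 119^2 = 14161 ≡ 496 (mod 911)
205^8 = (205^4)^2 ≡ 496^2 = 246016 ≡ 46 (mod 911)
205^16 = (205^8)^2 ≡ 46^2 = 2116 ≡ 294 (mod 911)
205^27 = 205^16 · 205^8 · 205^2 · 205^1 ≡ 294 · 46 · 119 · 205 ≡ 241 (mod 911).
So s = 241; s⁻¹ ≡ 722 (mod 911).
m = c₂ · s⁻¹ mod 911 = 225 · 722 mod 911 = 292.

292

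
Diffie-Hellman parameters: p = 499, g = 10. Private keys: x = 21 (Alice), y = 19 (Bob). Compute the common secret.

Bob sends B = g^y mod p = 10^19 mod 499.
10^1 ≡ 10 (mod 499)
10^2 = (10^1)^2 ≡ 10^2 = 100 ≡ 100 (mod 499)
10^4 = (10^2)^2 ≡ 100^2 = 10000 ≡ 20 (mod 499)
10^8 = (10^4)^2 ≡ 20^2 = 400 ≡ 400 (mod 499)
10^16 = (10^8)^2 ≡ 400^2 = 160000 ≡ 320 (mod 499)
10^19 = 10^16 · 10^2 · 10^1 ≡ 320 · 100 · 10 ≡ 141 (mod 499).
So B = 141. Alice then computes K = B^x mod p = 141^21 mod 499.
141^1 ≡ 141 (mod 499)
141^2 = (141^1)^2 ≡ 141^2 = 19881 ≡ 420 (mod 499)
141^4 = (141^2)^2 ≡ 420^2 = 176400 ≡ 253 (mod 499)
141^8 = (141^4)^2 ≡ 253^2 = 64009 ≡ 137 (mod 499)
141^16 = (141^8)^2 ≡ 137^2 = 18769 ≡ 306 (mod 499)
141^21 = 141^16 · 141^4 · 141^1 ≡ 306 · 253 · 141 ≡ 313 (mod 499).

313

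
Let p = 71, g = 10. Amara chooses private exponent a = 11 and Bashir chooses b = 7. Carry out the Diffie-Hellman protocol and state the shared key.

5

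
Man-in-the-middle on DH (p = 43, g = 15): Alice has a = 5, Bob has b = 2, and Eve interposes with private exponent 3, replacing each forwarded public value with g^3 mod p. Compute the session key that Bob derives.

11

Bob receives Eve's public value M = 15^3 mod 43 instead of the honest one.
15^1 ≡ 15 (mod 43)
15^2 = (15^1)^2 ≡ 15^2 = 225 ≡ 10 (mod 43)
15^3 = 15^2 · 15^1 ≡ 10 · 15 ≡ 21 (mod 43).
So M = 21. Bob computes K = M^2 mod 43.
21^1 ≡ 21 (mod 43)
21^2 = (21^1)^2 ≡ 21^2 = 441 ≡ 11 (mod 43)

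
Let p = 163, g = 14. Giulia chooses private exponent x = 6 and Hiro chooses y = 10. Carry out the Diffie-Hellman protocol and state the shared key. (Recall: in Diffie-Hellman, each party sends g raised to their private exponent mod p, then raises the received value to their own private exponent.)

65

Giulia sends A = g^x mod p = 14^6 mod 163.
14^1 ≡ 14 (mod 163)
14^2 = (14^1)^2 ≡ 14^2 = 196 ≡ 33 (mod 163)
14^4 = (14^2)^2 ≡ 33^2 = 1089 ≡ 111 (mod 163)
14^6 = 14^4 · 14^2 ≡ 111 · 33 ≡ 77 (mod 163).
So A = 77. Hiro then computes K = A^y mod p = 77^10 mod 163.
77^1 ≡ 77 (mod 163)
77^2 = (77^1)^2 ≡ 77^2 = 5929 ≡ 61 (mod 163)
77^4 = (77^2)^2 ≡ 61^2 = 3721 ≡ 135 (mod 163)
77^8 = (77^4)^2 ≡ 135^2 = 18225 ≡ 132 (mod 163)
77^10 = 77^8 · 77^2 ≡ 132 · 61 ≡ 65 (mod 163).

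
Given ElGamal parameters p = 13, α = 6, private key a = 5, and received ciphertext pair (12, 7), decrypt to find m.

Shared mask s = c₁^a mod p = 12^5 mod 13.
12^1 ≡ 12 (mod 13)
12^2 = (12^1)^2 ≡ 12^2 = 144 ≡ 1 (mod 13)
12^4 = (12^2)^2 ≡ 1^2 = 1 ≡ 1 (mod 13)
12^5 = 12^4 · 12^1 ≡ 1 · 12 ≡ 12 (mod 13).
So s = 12; s⁻¹ ≡ 12 (mod 13).
m = c₂ · s⁻¹ mod 13 = 7 · 12 mod 13 = 6.

6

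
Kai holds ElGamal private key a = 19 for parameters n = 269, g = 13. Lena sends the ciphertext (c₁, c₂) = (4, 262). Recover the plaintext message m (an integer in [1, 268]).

Shared mask s = c₁^a mod n = 4^19 mod 269.
4^1 ≡ 4 (mod 269)
4^2 = (4^1)^2 ≡ 4^2 = 16 ≡ 16 (mod 269)
4^4 = (4^2)^2 ≡ 16^2 = 256 ≡ 256 (mod 269)
4^8 = (4^4)^2 ≡ 256^2 = 65536 ≡ 169 (mod 269)
4^16 = (4^8)^2 ≡ 169^2 = 28561 ≡ 47 (mod 269)
4^19 = 4^16 · 4^2 · 4^1 ≡ 47 · 16 · 4 ≡ 49 (mod 269).
So s = 49; s⁻¹ ≡ 11 (mod 269).
m = c₂ · s⁻¹ mod 269 = 262 · 11 mod 269 = 192.

192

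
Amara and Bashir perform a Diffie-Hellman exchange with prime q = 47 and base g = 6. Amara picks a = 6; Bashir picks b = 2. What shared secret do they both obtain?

Bashir sends B = g^b mod q = 6^2 mod 47.
6^1 ≡ 6 (mod 47)
6^2 = (6^1)^2 ≡ 6^2 = 36 ≡ 36 (mod 47)
So B = 36. Amara then computes K = B^a mod q = 36^6 mod 47.
36^1 ≡ 36 (mod 47)
36^2 = (36^1)^2 ≡ 36^2 = 1296 ≡ 27 (mod 47)
36^4 = (36^2)^2 ≡ 27^2 = 729 ≡ 24 (mod 47)
36^6 = 36^4 · 36^2 ≡ 24 · 27 ≡ 37 (mod 47).

37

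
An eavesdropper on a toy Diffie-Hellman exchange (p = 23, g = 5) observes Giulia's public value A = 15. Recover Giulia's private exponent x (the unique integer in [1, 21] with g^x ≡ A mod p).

17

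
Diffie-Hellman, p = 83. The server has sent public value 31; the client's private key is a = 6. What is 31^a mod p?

36

Shared key K = 31^6 mod 83.
31^1 ≡ 31 (mod 83)
31^2 = (31^1)^2 ≡ 31^2 = 961 ≡ 48 (mod 83)
31^4 = (31^2)^2 ≡ 48^2 = 2304 ≡ 63 (mod 83)
31^6 = 31^4 · 31^2 ≡ 63 · 48 ≡ 36 (mod 83).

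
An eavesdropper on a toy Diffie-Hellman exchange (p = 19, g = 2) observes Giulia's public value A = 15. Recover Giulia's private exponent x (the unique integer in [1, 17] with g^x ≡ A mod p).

Try successive powers of 2 modulo 19:
2^1 ≡ 2
2^2 ≡ 4
2^3 ≡ 8
2^4 ≡ 16
2^5 ≡ 13
2^6 ≡ 7
2^7 ≡ 14
2^8 ≡ 9
2^9 ≡ 18
2^10 ≡ 17
2^11 ≡ 15
Found: x = 11.

11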